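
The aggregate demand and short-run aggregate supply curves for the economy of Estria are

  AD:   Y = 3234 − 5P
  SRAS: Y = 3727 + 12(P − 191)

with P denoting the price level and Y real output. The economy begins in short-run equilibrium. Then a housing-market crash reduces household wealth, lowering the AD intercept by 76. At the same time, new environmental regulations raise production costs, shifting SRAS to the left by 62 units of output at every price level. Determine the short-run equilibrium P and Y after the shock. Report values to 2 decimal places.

After both shocks: AD is Y = 3158 − 5P and SRAS is Y = 1373 + 12P.
Setting them equal: 1785 = 17P, so P = 105.00.
Substituting into AD, Y = 2633.00.

P = 105.00, Y = 2633.00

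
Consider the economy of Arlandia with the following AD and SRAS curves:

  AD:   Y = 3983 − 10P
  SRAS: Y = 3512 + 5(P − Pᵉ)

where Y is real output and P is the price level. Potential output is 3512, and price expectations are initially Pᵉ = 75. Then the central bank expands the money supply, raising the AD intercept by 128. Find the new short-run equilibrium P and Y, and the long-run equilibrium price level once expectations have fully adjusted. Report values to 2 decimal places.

AD shifts right: new AD is Y = 4111 − 10P. With Pᵉ = 75, SRAS is Y = 3137 + 5P.
Short run: 4111 − 10P = 3137 + 5P gives 974 = 15P, so P = 64.93 and Y = 4111 − 10P = 3461.67.
Y = 3461.67 is below potential 3512; expectations adjust and SRAS shifts right until Y = 3512.
Long run: on the new AD curve, 3512 = 4111 − 10P gives P = 59.90.

Short run: P = 64.93, Y = 3461.67. Long run: P = 59.90.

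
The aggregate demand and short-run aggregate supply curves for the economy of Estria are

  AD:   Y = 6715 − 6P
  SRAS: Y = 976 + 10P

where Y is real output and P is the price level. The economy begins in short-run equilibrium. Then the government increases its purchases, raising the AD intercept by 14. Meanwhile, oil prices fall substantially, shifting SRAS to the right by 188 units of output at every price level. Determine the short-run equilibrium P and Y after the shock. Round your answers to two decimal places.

P = 347.81, Y = 4642.13

After both shocks: AD is Y = 6729 − 6P and SRAS is Y = 1164 + 10P.
Setting them equal: 5565 = 16P, so P = 347.81.
Substituting into AD, Y = 4642.13.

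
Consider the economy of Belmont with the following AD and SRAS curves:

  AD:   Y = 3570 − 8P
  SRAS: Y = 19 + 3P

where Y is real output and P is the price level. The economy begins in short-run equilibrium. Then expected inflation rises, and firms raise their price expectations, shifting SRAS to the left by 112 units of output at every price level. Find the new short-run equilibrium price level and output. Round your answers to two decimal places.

This is a negative supply shock: SRAS shifts left.
New SRAS: Y = 3P − 93.
Set AD = SRAS: 3570 − 8P = 3P − 93, so 3663 = 11P and P = 333.00.
Substituting into AD, Y = 906.00.

P = 333.00, Y = 906.00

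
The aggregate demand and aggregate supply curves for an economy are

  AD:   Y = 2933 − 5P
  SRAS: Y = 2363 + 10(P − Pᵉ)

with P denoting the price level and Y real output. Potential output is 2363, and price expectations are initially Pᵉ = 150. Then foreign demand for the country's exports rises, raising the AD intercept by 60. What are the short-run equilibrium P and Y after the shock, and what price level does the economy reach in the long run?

Short run: P = 142, Y = 2283. Long run: P = 126.

AD shifts right: new AD is Y = 2993 − 5P. With Pᵉ = 150, SRAS is Y = 863 + 10P.
Short run: 2993 − 5P = 863 + 10P gives 2130 = 15P, so P = 142 and Y = 2993 − 5·142 = 2283.
Y = 2283 is below potential 2363; expectations adjust and SRAS shifts right until Y = 2363.
Long run: on the new AD curve, 2363 = 2993 − 5P gives P = 126.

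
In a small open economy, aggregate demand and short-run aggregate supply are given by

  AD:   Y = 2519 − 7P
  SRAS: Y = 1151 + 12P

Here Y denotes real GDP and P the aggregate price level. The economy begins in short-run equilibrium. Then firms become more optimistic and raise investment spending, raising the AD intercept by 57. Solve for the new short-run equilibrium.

This is a positive demand shock: AD shifts right.
New AD: Y = 2576 − 7P.
Set AD = SRAS: 2576 − 7P = 1151 + 12P, so 1425 = 19P and P = 75.
Y = 2576 − 7·75 = 2051.

P = 75, Y = 2051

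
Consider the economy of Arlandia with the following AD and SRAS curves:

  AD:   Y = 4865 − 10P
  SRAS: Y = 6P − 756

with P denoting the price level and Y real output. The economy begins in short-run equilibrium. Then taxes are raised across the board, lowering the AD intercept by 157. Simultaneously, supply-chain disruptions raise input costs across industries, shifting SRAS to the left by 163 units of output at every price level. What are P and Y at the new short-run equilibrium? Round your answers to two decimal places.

P = 351.69, Y = 1191.13

After both shocks: AD is Y = 4708 − 10P and SRAS is Y = 6P − 919.
Setting them equal: 5627 = 16P, so P = 351.69.
Substituting into AD, Y = 1191.13.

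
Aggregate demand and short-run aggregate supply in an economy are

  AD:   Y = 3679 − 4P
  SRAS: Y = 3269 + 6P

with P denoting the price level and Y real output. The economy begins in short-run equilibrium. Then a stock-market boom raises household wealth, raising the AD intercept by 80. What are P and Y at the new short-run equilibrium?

This is a positive demand shock: AD shifts right.
New AD: Y = 3759 − 4P.
Set AD = SRAS: 3759 − 4P = 3269 + 6P, so 490 = 10P and P = 49.
Y = 3759 − 4·49 = 3563.

P = 49, Y = 3563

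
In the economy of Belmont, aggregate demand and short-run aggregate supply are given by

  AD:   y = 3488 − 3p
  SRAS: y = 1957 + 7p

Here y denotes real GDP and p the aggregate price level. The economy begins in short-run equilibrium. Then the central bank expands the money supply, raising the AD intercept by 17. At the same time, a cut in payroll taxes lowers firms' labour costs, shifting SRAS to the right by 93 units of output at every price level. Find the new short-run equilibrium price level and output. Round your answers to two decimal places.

p = 145.50, y = 3068.50

After both shocks: AD is y = 3505 − 3p and SRAS is y = 2050 + 7p.
Setting them equal: 1455 = 10p, so p = 145.50.
Substituting into AD, y = 3068.50.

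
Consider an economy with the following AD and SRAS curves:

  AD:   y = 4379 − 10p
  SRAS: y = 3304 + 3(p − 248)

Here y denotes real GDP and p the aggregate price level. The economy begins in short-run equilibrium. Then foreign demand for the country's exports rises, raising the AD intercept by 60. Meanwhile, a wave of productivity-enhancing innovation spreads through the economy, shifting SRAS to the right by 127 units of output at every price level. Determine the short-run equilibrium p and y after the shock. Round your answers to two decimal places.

p = 134.77, y = 3091.31

After both shocks: AD is y = 4439 − 10p and SRAS is y = 2687 + 3p.
Setting them equal: 1752 = 13p, so p = 134.77.
Substituting into AD, y = 3091.31.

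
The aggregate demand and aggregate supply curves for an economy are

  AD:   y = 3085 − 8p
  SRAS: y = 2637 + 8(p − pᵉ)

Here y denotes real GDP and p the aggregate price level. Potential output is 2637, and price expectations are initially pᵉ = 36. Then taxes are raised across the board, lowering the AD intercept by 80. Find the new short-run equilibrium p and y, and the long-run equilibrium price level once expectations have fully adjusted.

Short run: p = 41, y = 2677. Long run: p = 46.

AD shifts left: new AD is y = 3005 − 8p. With pᵉ = 36, SRAS is y = 2349 + 8p.
Short run: 3005 − 8p = 2349 + 8p gives 656 = 16p, so p = 41 and y = 3005 − 8·41 = 2677.
y = 2677 is above potential 2637; expectations adjust and SRAS shifts left until y = 2637.
Long run: on the new AD curve, 2637 = 3005 − 8p gives p = 46.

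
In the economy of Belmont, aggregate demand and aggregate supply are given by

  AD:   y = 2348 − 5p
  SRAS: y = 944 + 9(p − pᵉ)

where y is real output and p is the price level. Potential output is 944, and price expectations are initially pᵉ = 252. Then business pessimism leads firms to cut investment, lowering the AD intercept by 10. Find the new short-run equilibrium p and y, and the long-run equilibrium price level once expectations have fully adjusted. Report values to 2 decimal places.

Short run: p = 261.57, y = 1030.14. Long run: p = 278.80.

AD shifts left: new AD is y = 2338 − 5p. With pᵉ = 252, SRAS is y = 9p − 1324.
Short run: 2338 − 5p = 9p − 1324 gives 3662 = 14p, so p = 261.57 and y = 2338 − 5p = 1030.14.
y = 1030.14 is above potential 944; expectations adjust and SRAS shifts left until y = 944.
Long run: on the new AD curve, 944 = 2338 − 5p gives p = 278.80.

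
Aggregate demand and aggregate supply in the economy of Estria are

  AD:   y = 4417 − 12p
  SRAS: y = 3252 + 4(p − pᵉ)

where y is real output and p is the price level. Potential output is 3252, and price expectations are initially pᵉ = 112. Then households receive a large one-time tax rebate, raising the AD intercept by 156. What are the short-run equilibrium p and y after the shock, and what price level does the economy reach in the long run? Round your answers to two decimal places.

AD shifts right: new AD is y = 4573 − 12p. With pᵉ = 112, SRAS is y = 2804 + 4p.
Short run: 4573 − 12p = 2804 + 4p gives 1769 = 16p, so p = 110.56 and y = 4573 − 12p = 3246.25.
y = 3246.25 is below potential 3252; expectations adjust and SRAS shifts right until y = 3252.
Long run: on the new AD curve, 3252 = 4573 − 12p gives p = 110.08.

Short run: p = 110.56, y = 3246.25. Long run: p = 110.08.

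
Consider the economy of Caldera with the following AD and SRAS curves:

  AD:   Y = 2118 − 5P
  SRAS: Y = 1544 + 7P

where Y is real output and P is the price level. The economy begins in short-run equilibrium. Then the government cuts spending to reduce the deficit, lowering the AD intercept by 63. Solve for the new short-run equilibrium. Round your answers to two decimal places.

This is a negative demand shock: AD shifts left.
New AD: Y = 2055 − 5P.
Set AD = SRAS: 2055 − 5P = 1544 + 7P, so 511 = 12P and P = 42.58.
Substituting into AD, Y = 1842.08.

P = 42.58, Y = 1842.08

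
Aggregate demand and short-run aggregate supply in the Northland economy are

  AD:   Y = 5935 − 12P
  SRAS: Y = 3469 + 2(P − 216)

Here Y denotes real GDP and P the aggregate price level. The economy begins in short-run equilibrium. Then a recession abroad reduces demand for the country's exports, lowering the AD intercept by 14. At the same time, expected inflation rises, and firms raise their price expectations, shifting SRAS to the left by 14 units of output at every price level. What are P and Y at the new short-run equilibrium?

P = 207, Y = 3437

After both shocks: AD is Y = 5921 − 12P and SRAS is Y = 3023 + 2P.
Setting them equal: 2898 = 14P, so P = 207.
Y = 5921 − 12·207 = 3437.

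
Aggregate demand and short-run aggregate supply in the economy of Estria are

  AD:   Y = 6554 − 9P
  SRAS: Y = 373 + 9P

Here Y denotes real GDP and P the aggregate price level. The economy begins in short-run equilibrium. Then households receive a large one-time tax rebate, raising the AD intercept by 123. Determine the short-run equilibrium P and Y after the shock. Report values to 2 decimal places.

P = 350.22, Y = 3525.00

This is a positive demand shock: AD shifts right.
New AD: Y = 6677 − 9P.
Set AD = SRAS: 6677 − 9P = 373 + 9P, so 6304 = 18P and P = 350.22.
Substituting into AD, Y = 3525.00.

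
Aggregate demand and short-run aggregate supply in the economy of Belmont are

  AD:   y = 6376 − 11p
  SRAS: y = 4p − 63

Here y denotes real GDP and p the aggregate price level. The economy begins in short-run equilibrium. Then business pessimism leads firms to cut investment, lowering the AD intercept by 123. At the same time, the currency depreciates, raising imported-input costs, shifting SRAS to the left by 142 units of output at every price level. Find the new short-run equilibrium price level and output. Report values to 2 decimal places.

p = 430.53, y = 1517.13

After both shocks: AD is y = 6253 − 11p and SRAS is y = 4p − 205.
Setting them equal: 6458 = 15p, so p = 430.53.
Substituting into AD, y = 1517.13.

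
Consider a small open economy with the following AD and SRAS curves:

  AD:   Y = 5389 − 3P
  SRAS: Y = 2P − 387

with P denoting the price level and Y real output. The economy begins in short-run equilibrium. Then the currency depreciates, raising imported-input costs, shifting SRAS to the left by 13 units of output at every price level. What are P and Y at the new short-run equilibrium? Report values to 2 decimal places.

P = 1157.80, Y = 1915.60

This is a negative supply shock: SRAS shifts left.
New SRAS: Y = 2P − 400.
Set AD = SRAS: 5389 − 3P = 2P − 400, so 5789 = 5P and P = 1157.80.
Substituting into AD, Y = 1915.60.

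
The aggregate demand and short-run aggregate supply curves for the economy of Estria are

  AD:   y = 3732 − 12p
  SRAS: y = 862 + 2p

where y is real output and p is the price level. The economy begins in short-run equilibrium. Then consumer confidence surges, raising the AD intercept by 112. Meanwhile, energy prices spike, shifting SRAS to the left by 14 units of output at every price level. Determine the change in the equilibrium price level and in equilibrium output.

Δp = +9, Δy = +4

After both shocks: AD is y = 3844 − 12p and SRAS is y = 848 + 2p.
Setting them equal: 2996 = 14p, so p = 214.
y = 3844 − 12·214 = 1276.
Initially p = 205, y = 1272, so Δp = +9 and Δy = +4.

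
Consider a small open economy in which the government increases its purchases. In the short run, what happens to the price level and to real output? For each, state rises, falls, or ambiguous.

This is a positive demand shock: AD shifts right.
Moving along the upward-sloping SRAS curve, P rises and Y rises.

Price level: rises; output: rises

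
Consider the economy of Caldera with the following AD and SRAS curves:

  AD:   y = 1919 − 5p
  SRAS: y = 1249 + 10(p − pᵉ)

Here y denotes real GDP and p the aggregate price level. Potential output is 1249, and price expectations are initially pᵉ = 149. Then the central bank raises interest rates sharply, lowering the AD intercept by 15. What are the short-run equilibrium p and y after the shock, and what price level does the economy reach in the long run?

Short run: p = 143, y = 1189. Long run: p = 131.

AD shifts left: new AD is y = 1904 − 5p. With pᵉ = 149, SRAS is y = 10p − 241.
Short run: 1904 − 5p = 10p − 241 gives 2145 = 15p, so p = 143 and y = 1904 − 5·143 = 1189.
y = 1189 is below potential 1249; expectations adjust and SRAS shifts right until y = 1249.
Long run: on the new AD curve, 1249 = 1904 − 5p gives p = 131.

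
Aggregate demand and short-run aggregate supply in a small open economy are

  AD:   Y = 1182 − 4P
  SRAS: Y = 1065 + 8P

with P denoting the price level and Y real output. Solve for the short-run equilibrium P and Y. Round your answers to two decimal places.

P = 9.75, Y = 1143.00

Set AD = SRAS: 1182 − 4P = 1065 + 8P, so 117 = 12P and P = 9.75.
Substituting into AD, Y = 1182 − 4P = 1143.00.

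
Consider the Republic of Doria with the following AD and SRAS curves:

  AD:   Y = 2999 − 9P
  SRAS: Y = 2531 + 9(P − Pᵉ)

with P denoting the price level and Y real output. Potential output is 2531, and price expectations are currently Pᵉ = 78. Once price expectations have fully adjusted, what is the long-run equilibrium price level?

Long-run P = 52

Short run: with Pᵉ = 78, SRAS is Y = 1829 + 9P. Setting AD = SRAS gives 1170 = 18P, so P = 65 and Y = 2999 − 9·65 = 2414.
Output 2414 is below potential 2531, so over time expected prices fall and SRAS shifts right until Y returns to 2531.
Long run: Y = 2531 on the AD curve gives 2531 = 2999 − 9P, so P = 52.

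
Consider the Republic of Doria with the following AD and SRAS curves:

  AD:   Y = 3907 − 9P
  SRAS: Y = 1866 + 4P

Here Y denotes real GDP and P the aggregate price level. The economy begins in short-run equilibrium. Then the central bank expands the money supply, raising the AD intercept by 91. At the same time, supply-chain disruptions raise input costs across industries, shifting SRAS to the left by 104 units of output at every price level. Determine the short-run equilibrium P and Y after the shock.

After both shocks: AD is Y = 3998 − 9P and SRAS is Y = 1762 + 4P.
Setting them equal: 2236 = 13P, so P = 172.
Y = 3998 − 9·172 = 2450.

P = 172, Y = 2450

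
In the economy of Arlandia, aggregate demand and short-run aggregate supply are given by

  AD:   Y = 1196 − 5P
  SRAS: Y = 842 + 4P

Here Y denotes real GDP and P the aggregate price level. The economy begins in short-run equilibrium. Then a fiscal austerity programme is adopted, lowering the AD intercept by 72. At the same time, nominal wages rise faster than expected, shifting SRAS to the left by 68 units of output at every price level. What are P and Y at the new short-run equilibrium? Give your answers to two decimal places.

After both shocks: AD is Y = 1124 − 5P and SRAS is Y = 774 + 4P.
Setting them equal: 350 = 9P, so P = 38.89.
Substituting into AD, Y = 929.56.

P = 38.89, Y = 929.56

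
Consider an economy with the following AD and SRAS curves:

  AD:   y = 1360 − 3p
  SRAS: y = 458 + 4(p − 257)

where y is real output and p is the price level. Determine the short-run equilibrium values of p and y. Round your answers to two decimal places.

Write SRAS as y = 458 + 4p − 1028 = 4p − 570.
Set AD = SRAS: 1360 − 3p = 4p − 570, so 1930 = 7p and p = 275.71.
Substituting into AD, y = 1360 − 3p = 532.86.

p = 275.71, y = 532.86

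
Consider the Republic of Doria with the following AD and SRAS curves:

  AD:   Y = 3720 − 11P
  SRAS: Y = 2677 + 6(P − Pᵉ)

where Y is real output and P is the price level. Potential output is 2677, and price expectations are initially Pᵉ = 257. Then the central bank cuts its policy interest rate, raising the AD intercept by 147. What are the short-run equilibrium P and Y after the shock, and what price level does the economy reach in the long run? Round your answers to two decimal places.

AD shifts right: new AD is Y = 3867 − 11P. With Pᵉ = 257, SRAS is Y = 1135 + 6P.
Short run: 3867 − 11P = 1135 + 6P gives 2732 = 17P, so P = 160.71 and Y = 3867 − 11P = 2099.24.
Y = 2099.24 is below potential 2677; expectations adjust and SRAS shifts right until Y = 2677.
Long run: on the new AD curve, 2677 = 3867 − 11P gives P = 108.18.

Short run: P = 160.71, Y = 2099.24. Long run: P = 108.18.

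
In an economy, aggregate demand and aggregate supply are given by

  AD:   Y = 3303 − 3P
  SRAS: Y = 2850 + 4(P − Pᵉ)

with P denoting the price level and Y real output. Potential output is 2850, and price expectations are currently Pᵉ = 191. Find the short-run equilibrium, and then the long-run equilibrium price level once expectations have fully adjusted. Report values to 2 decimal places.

Short run: with Pᵉ = 191, SRAS is Y = 2086 + 4P. Setting AD = SRAS gives 1217 = 7P, so P = 173.86 and Y = 3303 − 3P = 2781.43.
Output 2781.43 is below potential 2850, so over time expected prices fall and SRAS shifts right until Y returns to 2850.
Long run: Y = 2850 on the AD curve gives 2850 = 3303 − 3P, so P = 151.00.

Short run: P = 173.86, Y = 2781.43. Long run: P = 151.00.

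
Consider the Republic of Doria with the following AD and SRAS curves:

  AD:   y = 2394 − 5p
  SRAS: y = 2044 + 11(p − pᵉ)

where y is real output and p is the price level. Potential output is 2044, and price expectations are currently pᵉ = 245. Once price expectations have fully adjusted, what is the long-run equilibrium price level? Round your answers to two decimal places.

Short run: with pᵉ = 245, SRAS is y = 11p − 651. Setting AD = SRAS gives 3045 = 16p, so p = 190.31 and y = 2394 − 5p = 1442.44.
Output 1442.44 is below potential 2044, so over time expected prices fall and SRAS shifts right until y returns to 2044.
Long run: y = 2044 on the AD curve gives 2044 = 2394 − 5p, so p = 70.00.

Long-run p = 70.00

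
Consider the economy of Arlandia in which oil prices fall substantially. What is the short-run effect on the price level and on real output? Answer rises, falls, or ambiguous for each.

This is a favourable supply shock: SRAS shifts right.
Moving along the downward-sloping AD curve, P falls and Y rises.

Price level: falls; output: rises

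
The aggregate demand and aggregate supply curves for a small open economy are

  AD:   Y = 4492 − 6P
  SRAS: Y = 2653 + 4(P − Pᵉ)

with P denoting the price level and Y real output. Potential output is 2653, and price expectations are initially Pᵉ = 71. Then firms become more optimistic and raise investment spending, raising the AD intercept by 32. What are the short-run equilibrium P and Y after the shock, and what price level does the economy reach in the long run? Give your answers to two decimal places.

AD shifts right: new AD is Y = 4524 − 6P. With Pᵉ = 71, SRAS is Y = 2369 + 4P.
Short run: 4524 − 6P = 2369 + 4P gives 2155 = 10P, so P = 215.50 and Y = 4524 − 6P = 3231.00.
Y = 3231.00 is above potential 2653; expectations adjust and SRAS shifts left until Y = 2653.
Long run: on the new AD curve, 2653 = 4524 − 6P gives P = 311.83.

Short run: P = 215.50, Y = 3231.00. Long run: P = 311.83.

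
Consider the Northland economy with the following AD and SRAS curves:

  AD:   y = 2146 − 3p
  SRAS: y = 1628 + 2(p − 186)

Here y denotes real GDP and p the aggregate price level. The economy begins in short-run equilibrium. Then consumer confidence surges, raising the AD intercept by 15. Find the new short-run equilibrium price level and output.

This is a positive demand shock: AD shifts right.
New AD: y = 2161 − 3p.
SRAS can be written y = 1256 + 2p.
Set AD = SRAS: 2161 − 3p = 1256 + 2p, so 905 = 5p and p = 181.
y = 2161 − 3·181 = 1618.

p = 181, y = 1618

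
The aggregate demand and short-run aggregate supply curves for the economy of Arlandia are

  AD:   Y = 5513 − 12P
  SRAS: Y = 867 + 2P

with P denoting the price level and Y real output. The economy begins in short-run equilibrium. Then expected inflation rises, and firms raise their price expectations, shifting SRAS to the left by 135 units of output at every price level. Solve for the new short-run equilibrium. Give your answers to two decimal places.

This is a negative supply shock: SRAS shifts left.
New SRAS: Y = 732 + 2P.
Set AD = SRAS: 5513 − 12P = 732 + 2P, so 4781 = 14P and P = 341.50.
Substituting into AD, Y = 1415.00.

P = 341.50, Y = 1415.00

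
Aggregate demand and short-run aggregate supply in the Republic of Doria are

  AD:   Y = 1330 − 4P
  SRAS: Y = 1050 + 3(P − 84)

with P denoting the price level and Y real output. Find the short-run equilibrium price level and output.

Write SRAS as Y = 1050 + 3P − 252 = 798 + 3P.
Set AD = SRAS: 1330 − 4P = 798 + 3P, so 532 = 7P and P = 76.
Then Y = 1330 − 4·76 = 1026.

P = 76, Y = 1026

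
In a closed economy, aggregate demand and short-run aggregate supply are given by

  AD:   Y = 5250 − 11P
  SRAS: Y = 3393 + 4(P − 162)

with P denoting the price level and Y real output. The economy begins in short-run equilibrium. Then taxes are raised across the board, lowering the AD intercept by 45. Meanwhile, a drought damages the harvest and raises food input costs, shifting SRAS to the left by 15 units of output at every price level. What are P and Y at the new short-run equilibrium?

After both shocks: AD is Y = 5205 − 11P and SRAS is Y = 2730 + 4P.
Setting them equal: 2475 = 15P, so P = 165.
Y = 5205 − 11·165 = 3390.

P = 165, Y = 3390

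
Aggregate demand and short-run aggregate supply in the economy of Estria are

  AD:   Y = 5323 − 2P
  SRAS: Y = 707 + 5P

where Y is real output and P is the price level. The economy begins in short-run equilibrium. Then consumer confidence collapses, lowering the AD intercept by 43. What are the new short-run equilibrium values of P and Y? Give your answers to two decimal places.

This is a negative demand shock: AD shifts left.
New AD: Y = 5280 − 2P.
Set AD = SRAS: 5280 − 2P = 707 + 5P, so 4573 = 7P and P = 653.29.
Substituting into AD, Y = 3973.43.

P = 653.29, Y = 3973.43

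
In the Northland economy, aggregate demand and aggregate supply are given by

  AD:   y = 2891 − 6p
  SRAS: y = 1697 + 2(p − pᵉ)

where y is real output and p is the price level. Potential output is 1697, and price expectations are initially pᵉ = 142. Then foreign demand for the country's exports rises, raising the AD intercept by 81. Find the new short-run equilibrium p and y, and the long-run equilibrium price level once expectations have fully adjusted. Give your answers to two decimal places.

Short run: p = 194.88, y = 1802.75. Long run: p = 212.50.

AD shifts right: new AD is y = 2972 − 6p. With pᵉ = 142, SRAS is y = 1413 + 2p.
Short run: 2972 − 6p = 1413 + 2p gives 1559 = 8p, so p = 194.88 and y = 2972 − 6p = 1802.75.
y = 1802.75 is above potential 1697; expectations adjust and SRAS shifts left until y = 1697.
Long run: on the new AD curve, 1697 = 2972 − 6p gives p = 212.50.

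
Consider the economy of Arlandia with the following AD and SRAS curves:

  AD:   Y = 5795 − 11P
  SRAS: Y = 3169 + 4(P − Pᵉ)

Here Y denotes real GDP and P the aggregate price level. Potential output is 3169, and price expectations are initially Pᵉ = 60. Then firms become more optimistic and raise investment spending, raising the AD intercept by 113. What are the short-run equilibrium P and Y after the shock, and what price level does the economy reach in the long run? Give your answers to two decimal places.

AD shifts right: new AD is Y = 5908 − 11P. With Pᵉ = 60, SRAS is Y = 2929 + 4P.
Short run: 5908 − 11P = 2929 + 4P gives 2979 = 15P, so P = 198.60 and Y = 5908 − 11P = 3723.40.
Y = 3723.40 is above potential 3169; expectations adjust and SRAS shifts left until Y = 3169.
Long run: on the new AD curve, 3169 = 5908 − 11P gives P = 249.00.

Short run: P = 198.60, Y = 3723.40. Long run: P = 249.00.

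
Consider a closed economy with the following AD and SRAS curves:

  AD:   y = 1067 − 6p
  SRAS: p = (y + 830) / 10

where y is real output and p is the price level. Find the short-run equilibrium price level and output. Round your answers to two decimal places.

Rearrange SRAS to y = 10p − 830.
Set AD = SRAS: 1067 − 6p = 10p − 830, so 1897 = 16p and p = 118.56.
Substituting into AD, y = 1067 − 6p = 355.63.

p = 118.56, y = 355.63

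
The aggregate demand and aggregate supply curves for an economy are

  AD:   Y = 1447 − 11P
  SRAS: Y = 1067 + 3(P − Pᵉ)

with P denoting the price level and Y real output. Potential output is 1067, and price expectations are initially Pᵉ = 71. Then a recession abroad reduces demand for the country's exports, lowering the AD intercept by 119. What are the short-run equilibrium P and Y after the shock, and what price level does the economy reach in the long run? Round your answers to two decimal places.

AD shifts left: new AD is Y = 1328 − 11P. With Pᵉ = 71, SRAS is Y = 854 + 3P.
Short run: 1328 − 11P = 854 + 3P gives 474 = 14P, so P = 33.86 and Y = 1328 − 11P = 955.57.
Y = 955.57 is below potential 1067; expectations adjust and SRAS shifts right until Y = 1067.
Long run: on the new AD curve, 1067 = 1328 − 11P gives P = 23.73.

Short run: P = 33.86, Y = 955.57. Long run: P = 23.73.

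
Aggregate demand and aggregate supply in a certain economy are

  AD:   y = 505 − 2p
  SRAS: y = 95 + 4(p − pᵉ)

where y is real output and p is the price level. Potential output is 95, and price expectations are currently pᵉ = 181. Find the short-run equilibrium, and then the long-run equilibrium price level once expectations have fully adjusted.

Short run: p = 189, y = 127. Long run: p = 205.

Short run: with pᵉ = 181, SRAS is y = 4p − 629. Setting AD = SRAS gives 1134 = 6p, so p = 189 and y = 505 − 2·189 = 127.
Output 127 is above potential 95, so over time expected prices rise and SRAS shifts left until y returns to 95.
Long run: y = 95 on the AD curve gives 95 = 505 − 2p, so p = 205.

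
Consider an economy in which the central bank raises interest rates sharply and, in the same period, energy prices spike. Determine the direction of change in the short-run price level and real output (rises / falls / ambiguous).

Price level: ambiguous; output: falls

The first event is a negative demand shock: AD shifts left, which by itself pushes P down and Y down.
The second is an adverse supply shock: SRAS shifts left, which by itself pushes P up and Y down.
The two shocks push P in opposite directions, so the effect on P is ambiguous. Both shocks push Y down, so Y falls.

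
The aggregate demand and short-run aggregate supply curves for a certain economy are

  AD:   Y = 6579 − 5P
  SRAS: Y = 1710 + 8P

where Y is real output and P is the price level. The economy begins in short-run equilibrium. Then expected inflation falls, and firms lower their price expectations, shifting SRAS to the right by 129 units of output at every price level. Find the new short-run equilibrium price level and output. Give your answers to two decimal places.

P = 364.62, Y = 4755.92

This is a positive supply shock: SRAS shifts right.
New SRAS: Y = 1839 + 8P.
Set AD = SRAS: 6579 − 5P = 1839 + 8P, so 4740 = 13P and P = 364.62.
Substituting into AD, Y = 4755.92.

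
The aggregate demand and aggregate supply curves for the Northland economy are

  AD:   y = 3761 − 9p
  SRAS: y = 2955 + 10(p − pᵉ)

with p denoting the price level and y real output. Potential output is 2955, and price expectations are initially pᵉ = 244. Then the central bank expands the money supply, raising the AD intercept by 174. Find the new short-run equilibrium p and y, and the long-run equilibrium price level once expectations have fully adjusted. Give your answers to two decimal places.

Short run: p = 180.00, y = 2315.00. Long run: p = 108.89.

AD shifts right: new AD is y = 3935 − 9p. With pᵉ = 244, SRAS is y = 515 + 10p.
Short run: 3935 − 9p = 515 + 10p gives 3420 = 19p, so p = 180.00 and y = 3935 − 9p = 2315.00.
y = 2315.00 is below potential 2955; expectations adjust and SRAS shifts right until y = 2955.
Long run: on the new AD curve, 2955 = 3935 − 9p gives p = 108.89.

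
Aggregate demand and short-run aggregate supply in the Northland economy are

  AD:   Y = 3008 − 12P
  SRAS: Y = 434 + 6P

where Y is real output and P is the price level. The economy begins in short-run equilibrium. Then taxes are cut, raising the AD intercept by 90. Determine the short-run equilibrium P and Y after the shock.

P = 148, Y = 1322

This is a positive demand shock: AD shifts right.
New AD: Y = 3098 − 12P.
Set AD = SRAS: 3098 − 12P = 434 + 6P, so 2664 = 18P and P = 148.
Y = 3098 − 12·148 = 1322.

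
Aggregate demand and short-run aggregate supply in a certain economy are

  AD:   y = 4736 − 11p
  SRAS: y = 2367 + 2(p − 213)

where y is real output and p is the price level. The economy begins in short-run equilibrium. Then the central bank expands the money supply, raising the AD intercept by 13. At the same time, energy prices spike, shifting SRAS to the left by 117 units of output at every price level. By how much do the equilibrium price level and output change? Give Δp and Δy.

Δp = +10, Δy = -97

After both shocks: AD is y = 4749 − 11p and SRAS is y = 1824 + 2p.
Setting them equal: 2925 = 13p, so p = 225.
y = 4749 − 11·225 = 2274.
Initially p = 215, y = 2371, so Δp = +10 and Δy = -97.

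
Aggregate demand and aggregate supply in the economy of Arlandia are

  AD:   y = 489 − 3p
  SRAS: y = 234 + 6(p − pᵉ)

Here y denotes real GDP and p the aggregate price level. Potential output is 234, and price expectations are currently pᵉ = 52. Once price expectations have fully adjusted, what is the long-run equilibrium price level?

Long-run p = 85

Short run: with pᵉ = 52, SRAS is y = 6p − 78. Setting AD = SRAS gives 567 = 9p, so p = 63 and y = 489 − 3·63 = 300.
Output 300 is above potential 234, so over time expected prices rise and SRAS shifts left until y returns to 234.
Long run: y = 234 on the AD curve gives 234 = 489 − 3p, so p = 85.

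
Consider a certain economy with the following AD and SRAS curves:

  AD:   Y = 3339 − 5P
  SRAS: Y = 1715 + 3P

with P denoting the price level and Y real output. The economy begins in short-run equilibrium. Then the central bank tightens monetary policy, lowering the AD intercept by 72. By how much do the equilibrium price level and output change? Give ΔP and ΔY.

This is a negative demand shock: AD shifts left.
New AD: Y = 3267 − 5P.
Set AD = SRAS: 3267 − 5P = 1715 + 3P, so 1552 = 8P and P = 194.
Y = 3267 − 5·194 = 2297.
Initially P = 203, Y = 2324, so ΔP = -9 and ΔY = -27.

ΔP = -9, ΔY = -27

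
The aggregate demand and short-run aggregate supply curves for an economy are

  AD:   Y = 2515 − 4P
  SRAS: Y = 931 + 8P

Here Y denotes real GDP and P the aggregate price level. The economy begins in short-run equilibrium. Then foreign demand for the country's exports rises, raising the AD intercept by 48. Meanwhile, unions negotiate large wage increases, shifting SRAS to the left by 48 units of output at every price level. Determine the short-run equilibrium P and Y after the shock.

After both shocks: AD is Y = 2563 − 4P and SRAS is Y = 883 + 8P.
Setting them equal: 1680 = 12P, so P = 140.
Y = 2563 − 4·140 = 2003.

P = 140, Y = 2003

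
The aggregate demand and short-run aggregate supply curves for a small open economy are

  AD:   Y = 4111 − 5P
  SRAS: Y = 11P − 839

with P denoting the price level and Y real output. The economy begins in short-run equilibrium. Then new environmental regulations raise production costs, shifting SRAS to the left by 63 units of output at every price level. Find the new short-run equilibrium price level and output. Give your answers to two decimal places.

P = 313.31, Y = 2544.44

This is a negative supply shock: SRAS shifts left.
New SRAS: Y = 11P − 902.
Set AD = SRAS: 4111 − 5P = 11P − 902, so 5013 = 16P and P = 313.31.
Substituting into AD, Y = 2544.44.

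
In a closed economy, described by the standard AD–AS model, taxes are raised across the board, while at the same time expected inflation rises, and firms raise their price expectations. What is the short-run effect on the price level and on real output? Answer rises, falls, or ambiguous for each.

Price level: ambiguous; output: falls

The first event is a negative demand shock: AD shifts left, which by itself pushes P down and Y down.
The second is an adverse supply shock: SRAS shifts left, which by itself pushes P up and Y down.
The two shocks push P in opposite directions, so the effect on P is ambiguous. Both shocks push Y down, so Y falls.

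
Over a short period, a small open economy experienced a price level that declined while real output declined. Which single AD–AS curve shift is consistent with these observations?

P fell and Y fell. An AD shift moves P and Y in the same direction; an SRAS shift moves them in opposite directions.
Here P and Y moved in the same direction, so the AD curve shifted.
Since Y fell, AD shifted left.

AD shifted left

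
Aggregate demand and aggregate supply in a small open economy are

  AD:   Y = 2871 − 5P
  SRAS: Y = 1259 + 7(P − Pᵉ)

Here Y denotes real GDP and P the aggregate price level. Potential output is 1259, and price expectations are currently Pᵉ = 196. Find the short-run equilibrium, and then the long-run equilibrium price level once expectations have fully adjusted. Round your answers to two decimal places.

Short run: P = 248.67, Y = 1627.67. Long run: P = 322.40.

Short run: with Pᵉ = 196, SRAS is Y = 7P − 113. Setting AD = SRAS gives 2984 = 12P, so P = 248.67 and Y = 2871 − 5P = 1627.67.
Output 1627.67 is above potential 1259, so over time expected prices rise and SRAS shifts left until Y returns to 1259.
Long run: Y = 1259 on the AD curve gives 1259 = 2871 − 5P, so P = 322.40.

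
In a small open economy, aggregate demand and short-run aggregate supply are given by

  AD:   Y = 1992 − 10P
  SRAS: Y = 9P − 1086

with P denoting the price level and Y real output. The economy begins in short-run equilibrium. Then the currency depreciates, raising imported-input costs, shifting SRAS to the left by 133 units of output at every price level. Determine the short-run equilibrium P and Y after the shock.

This is a negative supply shock: SRAS shifts left.
New SRAS: Y = 9P − 1219.
Set AD = SRAS: 1992 − 10P = 9P − 1219, so 3211 = 19P and P = 169.
Y = 1992 − 10·169 = 302.

P = 169, Y = 302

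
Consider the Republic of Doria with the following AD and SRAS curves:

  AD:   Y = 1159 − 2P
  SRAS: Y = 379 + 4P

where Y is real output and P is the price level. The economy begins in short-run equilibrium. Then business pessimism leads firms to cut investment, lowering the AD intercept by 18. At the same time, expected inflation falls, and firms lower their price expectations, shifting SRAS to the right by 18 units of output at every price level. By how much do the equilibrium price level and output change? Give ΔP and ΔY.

After both shocks: AD is Y = 1141 − 2P and SRAS is Y = 397 + 4P.
Setting them equal: 744 = 6P, so P = 124.
Y = 1141 − 2·124 = 893.
Initially P = 130, Y = 899, so ΔP = -6 and ΔY = -6.

ΔP = -6, ΔY = -6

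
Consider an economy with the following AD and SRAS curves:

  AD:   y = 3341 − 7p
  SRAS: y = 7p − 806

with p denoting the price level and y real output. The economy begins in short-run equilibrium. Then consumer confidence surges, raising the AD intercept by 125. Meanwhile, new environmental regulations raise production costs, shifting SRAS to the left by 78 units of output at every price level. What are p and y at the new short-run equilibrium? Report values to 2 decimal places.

After both shocks: AD is y = 3466 − 7p and SRAS is y = 7p − 884.
Setting them equal: 4350 = 14p, so p = 310.71.
Substituting into AD, y = 1291.00.

p = 310.71, y = 1291.00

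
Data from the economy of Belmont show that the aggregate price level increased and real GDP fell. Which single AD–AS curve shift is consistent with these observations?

P rose and Y fell. An AD shift moves P and Y in the same direction; an SRAS shift moves them in opposite directions.
Here P and Y moved in opposite directions, so the SRAS curve shifted.
Since Y fell, SRAS shifted left.

SRAS shifted left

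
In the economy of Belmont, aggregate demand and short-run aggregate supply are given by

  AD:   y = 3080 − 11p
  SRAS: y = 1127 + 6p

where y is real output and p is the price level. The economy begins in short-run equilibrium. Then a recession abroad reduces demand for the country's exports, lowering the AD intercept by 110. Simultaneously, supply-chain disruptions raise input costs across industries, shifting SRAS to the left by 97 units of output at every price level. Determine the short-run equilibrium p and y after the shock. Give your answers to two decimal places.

After both shocks: AD is y = 2970 − 11p and SRAS is y = 1030 + 6p.
Setting them equal: 1940 = 17p, so p = 114.12.
Substituting into AD, y = 1714.71.

p = 114.12, y = 1714.71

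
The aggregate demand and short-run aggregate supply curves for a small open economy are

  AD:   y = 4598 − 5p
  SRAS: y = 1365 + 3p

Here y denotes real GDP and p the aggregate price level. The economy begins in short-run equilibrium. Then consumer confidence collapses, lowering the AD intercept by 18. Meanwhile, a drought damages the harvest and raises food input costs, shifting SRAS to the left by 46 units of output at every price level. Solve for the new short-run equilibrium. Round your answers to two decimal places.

p = 407.63, y = 2541.88

After both shocks: AD is y = 4580 − 5p and SRAS is y = 1319 + 3p.
Setting them equal: 3261 = 8p, so p = 407.63.
Substituting into AD, y = 2541.88.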